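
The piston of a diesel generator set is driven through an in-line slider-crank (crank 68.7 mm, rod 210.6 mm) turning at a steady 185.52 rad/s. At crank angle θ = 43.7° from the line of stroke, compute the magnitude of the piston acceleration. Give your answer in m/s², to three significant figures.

ω = 185.5 rad/s
x(θ) = r cosθ + √(L² − r² sin²θ); with ω constant, a = ω²·d²x/dθ².
d²x/dθ² = −r cosθ − r²(cos2θ)/√u − r⁴ sin²2θ/(4u^{3/2}),  u = L² − r² sin²θ = 0.0420996 m².
Substituting r = 0.0687 m, L = 0.2106 m, θ = 43.7°: d²x/dθ² = -0.051355 m.
a = ω²·d²x/dθ² = (185.5)²·(-0.051355) = -1767.5 m/s²;  |a| = 1767.5 m/s².

1770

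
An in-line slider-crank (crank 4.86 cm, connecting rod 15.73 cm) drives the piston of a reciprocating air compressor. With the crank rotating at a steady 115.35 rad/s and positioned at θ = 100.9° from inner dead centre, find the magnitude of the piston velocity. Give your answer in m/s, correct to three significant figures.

5.17

ω = 115.3 rad/s
For an in-line slider-crank, x = r cosθ + √(L² − r² sin²θ), so v = −rω sinθ·[1 + r cosθ/√(L² − r² sin²θ)].
With r = 0.0486 m, L = 0.1573 m, θ = 100.9°: √(L² − r² sin²θ) = 0.14989 m.
v = −0.0486·115.3·0.98196·[1 + 0.0486·-0.18910/0.14989] = -5.1673 m/s.
|v| = 5.1673 m/s.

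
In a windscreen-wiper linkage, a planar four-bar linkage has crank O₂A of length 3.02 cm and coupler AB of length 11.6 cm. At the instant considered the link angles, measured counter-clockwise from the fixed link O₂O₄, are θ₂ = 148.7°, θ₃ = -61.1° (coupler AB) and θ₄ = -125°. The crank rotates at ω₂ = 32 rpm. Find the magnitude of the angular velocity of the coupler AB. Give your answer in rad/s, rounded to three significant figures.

0.969

ω₂ = 3.351 rad/s (from 32 rpm).
Differentiating the loop-closure r₂e^{iθ₂}+r₃e^{iθ₃}=r₁+r₄e^{iθ₄} gives r₂ω₂e^{iθ₂}+r₃ω₃e^{iθ₃}=r₄ω₄e^{iθ₄}.
Eliminating the other unknown: ω₃ = r₂ω₂ sin(θ₄−θ₂) / [r₃ sin(θ₃−θ₄)].
Numerator sine = +0.99792; denominator sine = +0.89803.
Result = 0.0302·3.351·(+0.99792) / (0.116·(+0.89803)) = +0.96946 rad/s; magnitude 0.96946 rad/s.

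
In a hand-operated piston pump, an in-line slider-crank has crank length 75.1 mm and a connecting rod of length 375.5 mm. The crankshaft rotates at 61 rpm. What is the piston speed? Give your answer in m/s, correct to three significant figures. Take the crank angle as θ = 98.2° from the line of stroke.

0.461

ω = 2π·61/60 = 6.388 rad/s
For an in-line slider-crank, x = r cosθ + √(L² − r² sin²θ), so v = −rω sinθ·[1 + r cosθ/√(L² − r² sin²θ)].
With r = 0.0751 m, L = 0.3755 m, θ = 98.2°: √(L² − r² sin²θ) = 0.36807 m.
v = −0.0751·6.388·0.98978·[1 + 0.0751·-0.14263/0.36807] = -0.46101 m/s.
|v| = 0.46101 m/s.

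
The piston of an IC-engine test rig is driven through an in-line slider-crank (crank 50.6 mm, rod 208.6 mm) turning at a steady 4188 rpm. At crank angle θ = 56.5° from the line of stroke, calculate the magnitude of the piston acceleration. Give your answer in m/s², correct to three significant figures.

4460

ω = 2π·4188/60 = 438.6 rad/s
x(θ) = r cosθ + √(L² − r² sin²θ); with ω constant, a = ω²·d²x/dθ².
d²x/dθ² = −r cosθ − r²(cos2θ)/√u − r⁴ sin²2θ/(4u^{3/2}),  u = L² − r² sin²θ = 0.0417336 m².
Substituting r = 0.0506 m, L = 0.2086 m, θ = 56.5°: d²x/dθ² = -0.023194 m.
a = ω²·d²x/dθ² = (438.6)²·(-0.023194) = -4461.1 m/s²;  |a| = 4461.1 m/s².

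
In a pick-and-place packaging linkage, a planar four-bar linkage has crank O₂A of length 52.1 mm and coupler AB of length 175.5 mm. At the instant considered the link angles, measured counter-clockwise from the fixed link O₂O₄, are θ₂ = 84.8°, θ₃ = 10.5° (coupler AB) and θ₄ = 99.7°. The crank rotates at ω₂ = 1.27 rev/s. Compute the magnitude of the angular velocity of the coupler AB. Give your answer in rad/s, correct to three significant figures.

0.609

ω₂ = 7.98 rad/s (from 1.27 rev/s).
Differentiating the loop-closure r₂e^{iθ₂}+r₃e^{iθ₃}=r₁+r₄e^{iθ₄} gives r₂ω₂e^{iθ₂}+r₃ω₃e^{iθ₃}=r₄ω₄e^{iθ₄}.
Eliminating the other unknown: ω₃ = r₂ω₂ sin(θ₄−θ₂) / [r₃ sin(θ₃−θ₄)].
Numerator sine = +0.25713; denominator sine = -0.99990.
Result = 0.0521·7.98·(+0.25713) / (0.1755·(-0.99990)) = -0.60918 rad/s; magnitude 0.60918 rad/s.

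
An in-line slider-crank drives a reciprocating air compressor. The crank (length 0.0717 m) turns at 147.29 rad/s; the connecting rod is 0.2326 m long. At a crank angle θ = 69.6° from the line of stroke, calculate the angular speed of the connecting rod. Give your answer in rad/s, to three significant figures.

16.5

ω = 147.3 rad/s
The rod makes angle φ with the slider axis where L sinφ = r sinθ; differentiating, L cosφ·φ̇ = r ω cosθ.
L cosφ = √(L² − r² sin²θ) = 0.22268 m.
|ω_rod| = r ω |cosθ| / √(L² − r² sin²θ) = 0.0717·147.3·0.34857/0.22268 = 16.531 rad/s.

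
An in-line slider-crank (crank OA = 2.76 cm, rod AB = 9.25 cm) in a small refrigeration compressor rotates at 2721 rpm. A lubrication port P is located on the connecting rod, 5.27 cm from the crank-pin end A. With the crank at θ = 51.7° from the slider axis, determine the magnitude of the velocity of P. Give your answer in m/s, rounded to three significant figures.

7.15

ω = 284.9 rad/s.  Crank-pin speed |V_A| = rω = 7.8644 m/s, perpendicular to OA.
Rod angle: sinφ = −(r/L) sinθ ⇒ φ = -13.542°; ω_rod = −rω cosθ/√(L²−r²sin²θ) = -54.201 rad/s.
V_P = V_A + ω_rod × AP, with AP = 0.0527 m along the rod.
Components: V_Px = −rω sinθ − a·ω_rod·sinφ = -6.8407 m/s;  V_Py = rω cosθ + a·ω_rod·cosφ = +2.0972 m/s.
|V_P| = √(V_Px² + V_Py²) = 7.1549 m/s.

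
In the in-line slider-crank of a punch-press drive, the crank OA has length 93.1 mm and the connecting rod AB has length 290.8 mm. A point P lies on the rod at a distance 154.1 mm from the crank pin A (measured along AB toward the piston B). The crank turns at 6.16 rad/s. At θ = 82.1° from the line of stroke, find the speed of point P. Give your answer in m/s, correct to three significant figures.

ω = 6.16 rad/s.  Crank-pin speed |V_A| = rω = 0.5735 m/s, perpendicular to OA.
Rod angle: sinφ = −(r/L) sinθ ⇒ φ = -18.488°; ω_rod = −rω cosθ/√(L²−r²sin²θ) = -0.28581 rad/s.
V_P = V_A + ω_rod × AP, with AP = 0.1541 m along the rod.
Components: V_Px = −rω sinθ − a·ω_rod·sinφ = -0.58202 m/s;  V_Py = rω cosθ + a·ω_rod·cosφ = +0.037054 m/s.
|V_P| = √(V_Px² + V_Py²) = 0.5832 m/s.

0.583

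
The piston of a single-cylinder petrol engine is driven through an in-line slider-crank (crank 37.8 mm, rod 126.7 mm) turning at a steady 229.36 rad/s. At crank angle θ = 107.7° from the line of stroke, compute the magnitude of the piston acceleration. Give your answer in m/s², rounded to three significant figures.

1100

ω = 229.4 rad/s
x(θ) = r cosθ + √(L² − r² sin²θ); with ω constant, a = ω²·d²x/dθ².
d²x/dθ² = −r cosθ − r²(cos2θ)/√u − r⁴ sin²2θ/(4u^{3/2}),  u = L² − r² sin²θ = 0.0147561 m².
Substituting r = 0.0378 m, L = 0.1267 m, θ = 107.7°: d²x/dθ² = +0.020985 m.
a = ω²·d²x/dθ² = (229.4)²·(+0.020985) = +1103.9 m/s²;  |a| = 1103.9 m/s².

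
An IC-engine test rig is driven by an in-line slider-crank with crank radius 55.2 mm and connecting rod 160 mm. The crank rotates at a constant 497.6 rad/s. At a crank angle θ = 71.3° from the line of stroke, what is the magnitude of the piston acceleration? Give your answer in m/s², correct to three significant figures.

ω = 497.6 rad/s
x(θ) = r cosθ + √(L² − r² sin²θ); with ω constant, a = ω²·d²x/dθ².
d²x/dθ² = −r cosθ − r²(cos2θ)/√u − r⁴ sin²2θ/(4u^{3/2}),  u = L² − r² sin²θ = 0.0228662 m².
Substituting r = 0.0552 m, L = 0.16 m, θ = 71.3°: d²x/dθ² = -0.0019378 m.
a = ω²·d²x/dθ² = (497.6)²·(-0.0019378) = -479.81 m/s²;  |a| = 479.81 m/s².

480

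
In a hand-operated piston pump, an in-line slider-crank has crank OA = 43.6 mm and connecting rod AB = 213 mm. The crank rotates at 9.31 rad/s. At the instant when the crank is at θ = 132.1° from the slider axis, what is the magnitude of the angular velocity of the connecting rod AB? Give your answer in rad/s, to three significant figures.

ω = 9.31 rad/s
The rod makes angle φ with the slider axis where L sinφ = r sinθ; differentiating, L cosφ·φ̇ = r ω cosθ.
L cosφ = √(L² − r² sin²θ) = 0.21053 m.
|ω_rod| = r ω |cosθ| / √(L² − r² sin²θ) = 0.0436·9.31·0.67043/0.21053 = 1.2926 rad/s.

1.29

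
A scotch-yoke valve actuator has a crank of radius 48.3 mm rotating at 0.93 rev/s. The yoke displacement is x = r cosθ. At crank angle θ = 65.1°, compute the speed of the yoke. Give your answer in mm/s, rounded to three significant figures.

256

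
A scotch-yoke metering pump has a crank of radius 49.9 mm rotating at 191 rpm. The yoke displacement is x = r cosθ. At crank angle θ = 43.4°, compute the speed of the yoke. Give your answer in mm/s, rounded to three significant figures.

686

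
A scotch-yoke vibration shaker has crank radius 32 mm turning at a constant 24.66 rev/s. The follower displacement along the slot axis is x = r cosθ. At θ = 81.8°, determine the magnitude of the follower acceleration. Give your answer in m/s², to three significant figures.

ω = 154.9 rad/s (from 24.66 rev/s).
x = r cosθ ⇒ ẍ = −rω² cosθ (ω constant).
|a| = rω²|cosθ| = 0.032·(154.9)²·|cos 81.8°| = 109.57 m/s².

110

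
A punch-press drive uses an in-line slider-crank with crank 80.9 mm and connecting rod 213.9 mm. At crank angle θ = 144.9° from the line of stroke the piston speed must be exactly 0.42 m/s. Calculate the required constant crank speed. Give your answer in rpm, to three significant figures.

126

For an in-line slider-crank, |v_piston| = rω|sinθ|·[1 + r cosθ/√(L² − r² sin²θ)].
With r = 0.0809 m, L = 0.2139 m, θ = 144.9°: the bracketed kinematic factor |dx/dθ| = 0.031771 m.
ω = v/|dx/dθ| = 0.42/0.031771 = 13.22 rad/s.
N = 60ω/(2π) = 126.24 rpm.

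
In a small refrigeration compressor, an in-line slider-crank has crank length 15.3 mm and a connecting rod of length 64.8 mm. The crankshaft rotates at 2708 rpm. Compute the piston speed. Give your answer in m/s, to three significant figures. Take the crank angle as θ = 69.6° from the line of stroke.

ω = 2π·2708/60 = 283.6 rad/s
For an in-line slider-crank, x = r cosθ + √(L² − r² sin²θ), so v = −rω sinθ·[1 + r cosθ/√(L² − r² sin²θ)].
With r = 0.0153 m, L = 0.0648 m, θ = 69.6°: √(L² − r² sin²θ) = 0.063193 m.
v = −0.0153·283.6·0.93728·[1 + 0.0153·0.34857/0.063193] = -4.4099 m/s.
|v| = 4.4099 m/s.

4.41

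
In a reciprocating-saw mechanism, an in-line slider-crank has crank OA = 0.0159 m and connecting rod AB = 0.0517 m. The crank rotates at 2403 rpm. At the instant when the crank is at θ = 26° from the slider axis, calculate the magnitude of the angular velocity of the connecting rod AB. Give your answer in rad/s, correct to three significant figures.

ω = 251.6 rad/s (converted from 2403 rpm).
The rod makes angle φ with the slider axis where L sinφ = r sinθ; differentiating, L cosφ·φ̇ = r ω cosθ.
L cosφ = √(L² − r² sin²θ) = 0.051228 m.
|ω_rod| = r ω |cosθ| / √(L² − r² sin²θ) = 0.0159·251.6·0.89879/0.051228 = 70.199 rad/s.

70.2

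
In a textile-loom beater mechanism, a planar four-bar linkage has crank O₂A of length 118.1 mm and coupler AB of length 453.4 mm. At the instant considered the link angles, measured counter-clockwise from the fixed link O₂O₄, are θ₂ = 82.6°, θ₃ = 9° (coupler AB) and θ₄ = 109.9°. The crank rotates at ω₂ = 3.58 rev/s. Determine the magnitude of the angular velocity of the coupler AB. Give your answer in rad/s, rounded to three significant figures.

ω₂ = 22.49 rad/s (from 3.58 rev/s).
Differentiating the loop-closure r₂e^{iθ₂}+r₃e^{iθ₃}=r₁+r₄e^{iθ₄} gives r₂ω₂e^{iθ₂}+r₃ω₃e^{iθ₃}=r₄ω₄e^{iθ₄}.
Eliminating the other unknown: ω₃ = r₂ω₂ sin(θ₄−θ₂) / [r₃ sin(θ₃−θ₄)].
Numerator sine = +0.45865; denominator sine = -0.98196.
Result = 0.1181·22.49·(+0.45865) / (0.4534·(-0.98196)) = -2.7366 rad/s; magnitude 2.7366 rad/s.

2.74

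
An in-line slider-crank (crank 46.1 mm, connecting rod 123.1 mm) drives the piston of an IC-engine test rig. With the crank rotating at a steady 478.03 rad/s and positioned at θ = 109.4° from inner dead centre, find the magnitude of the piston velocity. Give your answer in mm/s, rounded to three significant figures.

ω = 478 rad/s
For an in-line slider-crank, x = r cosθ + √(L² − r² sin²θ), so v = −rω sinθ·[1 + r cosθ/√(L² − r² sin²θ)].
With r = 0.0461 m, L = 0.1231 m, θ = 109.4°: √(L² − r² sin²θ) = 0.11516 m.
v = −0.0461·478·0.94322·[1 + 0.0461·-0.33216/0.11516] = -18.022 m/s.
|v| = 18.022 m/s = 18022 mm/s.

18000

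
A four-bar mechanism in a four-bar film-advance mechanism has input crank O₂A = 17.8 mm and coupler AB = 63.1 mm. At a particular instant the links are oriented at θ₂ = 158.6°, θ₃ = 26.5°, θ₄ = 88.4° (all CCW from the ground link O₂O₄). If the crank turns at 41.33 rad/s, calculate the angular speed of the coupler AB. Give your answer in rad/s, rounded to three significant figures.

ω₂ = 41.33 rad/s
Differentiating the loop-closure r₂e^{iθ₂}+r₃e^{iθ₃}=r₁+r₄e^{iθ₄} gives r₂ω₂e^{iθ₂}+r₃ω₃e^{iθ₃}=r₄ω₄e^{iθ₄}.
Eliminating the other unknown: ω₃ = r₂ω₂ sin(θ₄−θ₂) / [r₃ sin(θ₃−θ₄)].
Numerator sine = -0.94088; denominator sine = -0.88213.
Result = 0.0178·41.33·(-0.94088) / (0.0631·(-0.88213)) = +12.435 rad/s; magnitude 12.435 rad/s.

12.4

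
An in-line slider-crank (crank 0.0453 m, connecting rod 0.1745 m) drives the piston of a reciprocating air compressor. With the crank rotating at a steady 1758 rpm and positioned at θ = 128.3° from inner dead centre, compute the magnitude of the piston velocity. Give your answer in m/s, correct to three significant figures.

5.47

ω = 2π·1758/60 = 184.1 rad/s
For an in-line slider-crank, x = r cosθ + √(L² − r² sin²θ), so v = −rω sinθ·[1 + r cosθ/√(L² − r² sin²θ)].
With r = 0.0453 m, L = 0.1745 m, θ = 128.3°: √(L² − r² sin²θ) = 0.17084 m.
v = −0.0453·184.1·0.78478·[1 + 0.0453·-0.61978/0.17084] = -5.4692 m/s.
|v| = 5.4692 m/s.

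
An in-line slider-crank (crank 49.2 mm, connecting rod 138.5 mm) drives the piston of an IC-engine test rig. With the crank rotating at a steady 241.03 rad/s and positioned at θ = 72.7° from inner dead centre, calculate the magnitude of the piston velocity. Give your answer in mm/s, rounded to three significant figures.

12600

ω = 241 rad/s
For an in-line slider-crank, x = r cosθ + √(L² − r² sin²θ), so v = −rω sinθ·[1 + r cosθ/√(L² − r² sin²θ)].
With r = 0.0492 m, L = 0.1385 m, θ = 72.7°: √(L² − r² sin²θ) = 0.13029 m.
v = −0.0492·241·0.95476·[1 + 0.0492·0.29737/0.13029] = -12.594 m/s.
|v| = 12.594 m/s = 12594 mm/s.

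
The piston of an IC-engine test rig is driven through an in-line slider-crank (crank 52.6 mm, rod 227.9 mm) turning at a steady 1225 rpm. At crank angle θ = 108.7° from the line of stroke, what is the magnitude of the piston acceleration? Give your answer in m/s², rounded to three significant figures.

439

ω = 2π·1225/60 = 128.3 rad/s
x(θ) = r cosθ + √(L² − r² sin²θ); with ω constant, a = ω²·d²x/dθ².
d²x/dθ² = −r cosθ − r²(cos2θ)/√u − r⁴ sin²2θ/(4u^{3/2}),  u = L² − r² sin²θ = 0.0494561 m².
Substituting r = 0.0526 m, L = 0.2279 m, θ = 108.7°: d²x/dθ² = +0.026684 m.
a = ω²·d²x/dθ² = (128.3)²·(+0.026684) = +439.11 m/s²;  |a| = 439.11 m/s².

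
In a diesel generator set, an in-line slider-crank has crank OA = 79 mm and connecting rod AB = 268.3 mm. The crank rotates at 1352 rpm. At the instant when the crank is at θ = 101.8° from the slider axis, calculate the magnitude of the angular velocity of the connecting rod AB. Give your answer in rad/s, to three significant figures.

ω = 141.6 rad/s (converted from 1352 rpm).
The rod makes angle φ with the slider axis where L sinφ = r sinθ; differentiating, L cosφ·φ̇ = r ω cosθ.
L cosφ = √(L² − r² sin²θ) = 0.25691 m.
|ω_rod| = r ω |cosθ| / √(L² − r² sin²θ) = 0.079·141.6·0.20450/0.25691 = 8.9029 rad/s.

8.90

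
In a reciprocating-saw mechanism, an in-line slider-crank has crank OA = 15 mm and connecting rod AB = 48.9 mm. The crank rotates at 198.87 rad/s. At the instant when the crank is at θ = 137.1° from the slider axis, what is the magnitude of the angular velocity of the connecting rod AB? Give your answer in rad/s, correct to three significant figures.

ω = 198.9 rad/s
The rod makes angle φ with the slider axis where L sinφ = r sinθ; differentiating, L cosφ·φ̇ = r ω cosθ.
L cosφ = √(L² − r² sin²θ) = 0.047822 m.
|ω_rod| = r ω |cosθ| / √(L² − r² sin²θ) = 0.015·198.9·0.73254/0.047822 = 45.695 rad/s.

45.7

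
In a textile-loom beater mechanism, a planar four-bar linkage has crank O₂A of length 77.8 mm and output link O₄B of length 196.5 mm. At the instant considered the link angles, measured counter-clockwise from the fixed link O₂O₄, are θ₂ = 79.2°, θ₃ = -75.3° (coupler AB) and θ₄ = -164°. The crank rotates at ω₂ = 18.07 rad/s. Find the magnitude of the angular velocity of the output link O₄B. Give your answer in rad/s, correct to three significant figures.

3.08

ω₂ = 18.07 rad/s
Differentiating the loop-closure r₂e^{iθ₂}+r₃e^{iθ₃}=r₁+r₄e^{iθ₄} gives r₂ω₂e^{iθ₂}+r₃ω₃e^{iθ₃}=r₄ω₄e^{iθ₄}.
Eliminating the other unknown: ω₄ = r₂ω₂ sin(θ₂−θ₃) / [r₄ sin(θ₄−θ₃)].
Numerator sine = +0.43051; denominator sine = -0.99974.
Result = 0.0778·18.07·(+0.43051) / (0.1965·(-0.99974)) = -3.0809 rad/s; magnitude 3.0809 rad/s.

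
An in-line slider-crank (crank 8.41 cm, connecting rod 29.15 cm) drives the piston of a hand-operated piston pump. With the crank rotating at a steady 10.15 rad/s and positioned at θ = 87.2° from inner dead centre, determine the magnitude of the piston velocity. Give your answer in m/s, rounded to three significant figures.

0.865

ω = 10.15 rad/s
For an in-line slider-crank, x = r cosθ + √(L² − r² sin²θ), so v = −rω sinθ·[1 + r cosθ/√(L² − r² sin²θ)].
With r = 0.0841 m, L = 0.2915 m, θ = 87.2°: √(L² − r² sin²θ) = 0.27913 m.
v = −0.0841·10.15·0.99881·[1 + 0.0841·0.04885/0.27913] = -0.86514 m/s.
|v| = 0.86514 m/s.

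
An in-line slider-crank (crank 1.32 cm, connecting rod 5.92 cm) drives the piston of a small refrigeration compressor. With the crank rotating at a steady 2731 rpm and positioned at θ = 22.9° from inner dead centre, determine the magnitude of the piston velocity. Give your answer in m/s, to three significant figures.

1.77

ω = 2π·2731/60 = 286 rad/s
For an in-line slider-crank, x = r cosθ + √(L² − r² sin²θ), so v = −rω sinθ·[1 + r cosθ/√(L² − r² sin²θ)].
With r = 0.0132 m, L = 0.0592 m, θ = 22.9°: √(L² − r² sin²θ) = 0.058977 m.
v = −0.0132·286·0.38912·[1 + 0.0132·0.92119/0.058977] = -1.7718 m/s.
|v| = 1.7718 m/s.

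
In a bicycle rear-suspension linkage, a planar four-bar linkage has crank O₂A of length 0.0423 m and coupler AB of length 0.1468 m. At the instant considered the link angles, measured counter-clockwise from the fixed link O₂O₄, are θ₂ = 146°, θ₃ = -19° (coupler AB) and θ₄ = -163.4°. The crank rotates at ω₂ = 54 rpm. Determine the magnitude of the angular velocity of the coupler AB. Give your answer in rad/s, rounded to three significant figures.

ω₂ = 5.655 rad/s (from 54 rpm).
Differentiating the loop-closure r₂e^{iθ₂}+r₃e^{iθ₃}=r₁+r₄e^{iθ₄} gives r₂ω₂e^{iθ₂}+r₃ω₃e^{iθ₃}=r₄ω₄e^{iθ₄}.
Eliminating the other unknown: ω₃ = r₂ω₂ sin(θ₄−θ₂) / [r₃ sin(θ₃−θ₄)].
Numerator sine = +0.77273; denominator sine = +0.58212.
Result = 0.0423·5.655·(+0.77273) / (0.1468·(+0.58212)) = +2.163 rad/s; magnitude 2.163 rad/s.

2.16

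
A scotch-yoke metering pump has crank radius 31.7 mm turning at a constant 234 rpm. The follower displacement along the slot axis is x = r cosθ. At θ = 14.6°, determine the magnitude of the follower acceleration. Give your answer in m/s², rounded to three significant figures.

18.4

ω = 24.5 rad/s (from 234 rpm).
x = r cosθ ⇒ ẍ = −rω² cosθ (ω constant).
|a| = rω²|cosθ| = 0.0317·(24.5)²·|cos 14.6°| = 18.42 m/s².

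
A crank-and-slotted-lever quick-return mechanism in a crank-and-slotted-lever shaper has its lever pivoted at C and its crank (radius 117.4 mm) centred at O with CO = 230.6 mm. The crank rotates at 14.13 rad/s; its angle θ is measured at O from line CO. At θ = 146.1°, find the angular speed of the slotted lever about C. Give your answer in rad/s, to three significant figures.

5.58

ω = 14.13 rad/s
Crank pin A relative to C: A = (d + r cosθ, r sinθ); lever angle φ = atan2(r sinθ, d + r cosθ).
Differentiating tanφ: φ̇ = rω(d cosθ + r)/(d² + r² + 2dr cosθ).
d² + r² + 2dr cosθ = |CA|² = 0.0220182 m²;  d cosθ + r = -0.074001 m.
|ω_lever| = |0.1174·14.13·-0.074001| / 0.0220182 = 5.5753 rad/s.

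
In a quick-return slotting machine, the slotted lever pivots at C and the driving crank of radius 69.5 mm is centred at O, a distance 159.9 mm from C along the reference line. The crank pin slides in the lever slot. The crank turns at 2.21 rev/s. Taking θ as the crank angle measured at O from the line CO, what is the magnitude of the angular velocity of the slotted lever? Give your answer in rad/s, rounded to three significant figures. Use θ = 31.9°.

4.02

ω = 13.89 rad/s (from 2.21 rev/s).
Crank pin A relative to C: A = (d + r cosθ, r sinθ); lever angle φ = atan2(r sinθ, d + r cosθ).
Differentiating tanφ: φ̇ = rω(d cosθ + r)/(d² + r² + 2dr cosθ).
d² + r² + 2dr cosθ = |CA|² = 0.0492676 m²;  d cosθ + r = +0.20525 m.
|ω_lever| = |0.0695·13.89·+0.20525| / 0.0492676 = 4.0205 rad/s.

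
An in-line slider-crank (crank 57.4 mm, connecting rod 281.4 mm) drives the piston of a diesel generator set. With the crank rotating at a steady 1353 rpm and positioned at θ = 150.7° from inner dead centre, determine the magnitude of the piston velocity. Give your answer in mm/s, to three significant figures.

ω = 2π·1353/60 = 141.7 rad/s
For an in-line slider-crank, x = r cosθ + √(L² − r² sin²θ), so v = −rω sinθ·[1 + r cosθ/√(L² − r² sin²θ)].
With r = 0.0574 m, L = 0.2814 m, θ = 150.7°: √(L² − r² sin²θ) = 0.27999 m.
v = −0.0574·141.7·0.48938·[1 + 0.0574·-0.87207/0.27999] = -3.2685 m/s.
|v| = 3.2685 m/s = 3268.5 mm/s.

3270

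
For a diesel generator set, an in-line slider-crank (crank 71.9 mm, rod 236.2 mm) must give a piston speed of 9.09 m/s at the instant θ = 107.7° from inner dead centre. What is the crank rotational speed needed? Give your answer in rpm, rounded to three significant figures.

1400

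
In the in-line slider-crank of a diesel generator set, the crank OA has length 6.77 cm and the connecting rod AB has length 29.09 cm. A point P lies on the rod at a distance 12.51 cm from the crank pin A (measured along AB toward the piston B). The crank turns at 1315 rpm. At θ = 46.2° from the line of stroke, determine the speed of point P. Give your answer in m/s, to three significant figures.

8.09

ω = 137.7 rad/s.  Crank-pin speed |V_A| = rω = 9.3227 m/s, perpendicular to OA.
Rod angle: sinφ = −(r/L) sinθ ⇒ φ = -9.670°; ω_rod = −rω cosθ/√(L²−r²sin²θ) = -22.501 rad/s.
V_P = V_A + ω_rod × AP, with AP = 0.1251 m along the rod.
Components: V_Px = −rω sinθ − a·ω_rod·sinφ = -7.2016 m/s;  V_Py = rω cosθ + a·ω_rod·cosφ = +3.6777 m/s.
|V_P| = √(V_Px² + V_Py²) = 8.0863 m/s.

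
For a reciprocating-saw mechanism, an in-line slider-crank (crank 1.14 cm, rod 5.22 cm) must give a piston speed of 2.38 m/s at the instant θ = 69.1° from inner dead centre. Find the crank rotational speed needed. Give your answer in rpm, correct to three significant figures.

For an in-line slider-crank, |v_piston| = rω|sinθ|·[1 + r cosθ/√(L² − r² sin²θ)].
With r = 0.0114 m, L = 0.0522 m, θ = 69.1°: the bracketed kinematic factor |dx/dθ| = 0.011497 m.
ω = v/|dx/dθ| = 2.38/0.011497 = 207 rad/s.
N = 60ω/(2π) = 1976.7 rpm.

1980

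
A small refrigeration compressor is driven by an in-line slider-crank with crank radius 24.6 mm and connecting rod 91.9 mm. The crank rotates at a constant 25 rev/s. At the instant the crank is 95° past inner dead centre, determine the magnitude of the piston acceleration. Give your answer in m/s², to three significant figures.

219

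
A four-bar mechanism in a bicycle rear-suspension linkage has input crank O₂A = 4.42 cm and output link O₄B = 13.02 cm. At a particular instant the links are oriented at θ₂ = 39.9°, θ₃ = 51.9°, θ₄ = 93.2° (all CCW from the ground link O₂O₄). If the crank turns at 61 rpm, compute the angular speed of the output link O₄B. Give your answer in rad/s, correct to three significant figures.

0.683

ω₂ = 6.388 rad/s (from 61 rpm).
Differentiating the loop-closure r₂e^{iθ₂}+r₃e^{iθ₃}=r₁+r₄e^{iθ₄} gives r₂ω₂e^{iθ₂}+r₃ω₃e^{iθ₃}=r₄ω₄e^{iθ₄}.
Eliminating the other unknown: ω₄ = r₂ω₂ sin(θ₂−θ₃) / [r₄ sin(θ₄−θ₃)].
Numerator sine = -0.20791; denominator sine = +0.66000.
Result = 0.0442·6.388·(-0.20791) / (0.1302·(+0.66000)) = -0.68313 rad/s; magnitude 0.68313 rad/s.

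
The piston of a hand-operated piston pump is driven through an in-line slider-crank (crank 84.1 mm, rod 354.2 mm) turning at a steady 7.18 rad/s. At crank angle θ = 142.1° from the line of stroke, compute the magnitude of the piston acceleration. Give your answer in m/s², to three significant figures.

ω = 7.18 rad/s
x(θ) = r cosθ + √(L² − r² sin²θ); with ω constant, a = ω²·d²x/dθ².
d²x/dθ² = −r cosθ − r²(cos2θ)/√u − r⁴ sin²2θ/(4u^{3/2}),  u = L² − r² sin²θ = 0.122789 m².
Substituting r = 0.0841 m, L = 0.3542 m, θ = 142.1°: d²x/dθ² = +0.061137 m.
a = ω²·d²x/dθ² = (7.18)²·(+0.061137) = +3.1518 m/s²;  |a| = 3.1518 m/s².

3.15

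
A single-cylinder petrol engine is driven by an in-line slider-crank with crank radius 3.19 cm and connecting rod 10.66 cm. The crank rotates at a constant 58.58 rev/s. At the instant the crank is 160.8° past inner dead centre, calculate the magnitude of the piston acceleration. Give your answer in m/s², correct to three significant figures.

3050

ω = 2π·58.6 = 368.1 rad/s
x(θ) = r cosθ + √(L² − r² sin²θ); with ω constant, a = ω²·d²x/dθ².
d²x/dθ² = −r cosθ − r²(cos2θ)/√u − r⁴ sin²2θ/(4u^{3/2}),  u = L² − r² sin²θ = 0.0112535 m².
Substituting r = 0.0319 m, L = 0.1066 m, θ = 160.8°: d²x/dθ² = +0.022524 m.
a = ω²·d²x/dθ² = (368.1)²·(+0.022524) = +3051.5 m/s²;  |a| = 3051.5 m/s².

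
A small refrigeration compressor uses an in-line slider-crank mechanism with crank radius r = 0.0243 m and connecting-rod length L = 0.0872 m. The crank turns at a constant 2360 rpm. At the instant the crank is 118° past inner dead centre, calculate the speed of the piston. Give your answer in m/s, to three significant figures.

ω = 2π·2360/60 = 247.1 rad/s
For an in-line slider-crank, x = r cosθ + √(L² − r² sin²θ), so v = −rω sinθ·[1 + r cosθ/√(L² − r² sin²θ)].
With r = 0.0243 m, L = 0.0872 m, θ = 118°: √(L² − r² sin²θ) = 0.084519 m.
v = −0.0243·247.1·0.88295·[1 + 0.0243·-0.46947/0.084519] = -4.5868 m/s.
|v| = 4.5868 m/s.

4.59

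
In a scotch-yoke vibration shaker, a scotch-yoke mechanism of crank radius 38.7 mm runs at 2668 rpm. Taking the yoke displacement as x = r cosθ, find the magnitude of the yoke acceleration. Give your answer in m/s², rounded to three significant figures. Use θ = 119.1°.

ω = 279.4 rad/s (from 2668 rpm).
x = r cosθ ⇒ ẍ = −rω² cosθ (ω constant).
|a| = rω²|cosθ| = 0.0387·(279.4)²·|cos 119.1°| = 1469.2 m/s².

1470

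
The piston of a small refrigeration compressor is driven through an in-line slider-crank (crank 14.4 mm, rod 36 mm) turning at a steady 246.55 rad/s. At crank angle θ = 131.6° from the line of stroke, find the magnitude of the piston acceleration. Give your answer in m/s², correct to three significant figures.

ω = 246.6 rad/s
x(θ) = r cosθ + √(L² − r² sin²θ); with ω constant, a = ω²·d²x/dθ².
d²x/dθ² = −r cosθ − r²(cos2θ)/√u − r⁴ sin²2θ/(4u^{3/2}),  u = L² − r² sin²θ = 0.00118004 m².
Substituting r = 0.0144 m, L = 0.036 m, θ = 131.6°: d²x/dθ² = +0.010014 m.
a = ω²·d²x/dθ² = (246.6)²·(+0.010014) = +608.71 m/s²;  |a| = 608.71 m/s².

609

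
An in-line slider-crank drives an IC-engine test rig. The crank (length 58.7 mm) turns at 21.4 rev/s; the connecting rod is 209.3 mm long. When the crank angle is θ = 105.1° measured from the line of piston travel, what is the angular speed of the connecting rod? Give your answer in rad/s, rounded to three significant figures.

10.2

ω = 134.5 rad/s (converted from 21.4 rev/s).
The rod makes angle φ with the slider axis where L sinφ = r sinθ; differentiating, L cosφ·φ̇ = r ω cosθ.
L cosφ = √(L² − r² sin²θ) = 0.20148 m.
|ω_rod| = r ω |cosθ| / √(L² − r² sin²θ) = 0.0587·134.5·0.26050/0.20148 = 10.205 rad/s.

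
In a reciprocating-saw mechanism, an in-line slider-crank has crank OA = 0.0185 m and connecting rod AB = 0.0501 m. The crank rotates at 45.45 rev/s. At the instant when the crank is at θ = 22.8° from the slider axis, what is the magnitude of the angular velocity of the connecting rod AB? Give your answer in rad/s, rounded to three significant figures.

98.2

ω = 285.6 rad/s (converted from 45.45 rev/s).
The rod makes angle φ with the slider axis where L sinφ = r sinθ; differentiating, L cosφ·φ̇ = r ω cosθ.
L cosφ = √(L² − r² sin²θ) = 0.049584 m.
|ω_rod| = r ω |cosθ| / √(L² − r² sin²θ) = 0.0185·285.6·0.92186/0.049584 = 98.222 rad/s.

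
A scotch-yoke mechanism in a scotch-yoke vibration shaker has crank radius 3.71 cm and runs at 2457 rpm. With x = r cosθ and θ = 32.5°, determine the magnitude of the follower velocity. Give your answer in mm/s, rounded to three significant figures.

5130

ω = 257.3 rad/s (from 2457 rpm).
x = r cosθ ⇒ ẋ = −rω sinθ.
|v| = rω|sinθ| = 0.0371·257.3·|sin 32.5°| = 5.1289 m/s = 5128.9 mm/s.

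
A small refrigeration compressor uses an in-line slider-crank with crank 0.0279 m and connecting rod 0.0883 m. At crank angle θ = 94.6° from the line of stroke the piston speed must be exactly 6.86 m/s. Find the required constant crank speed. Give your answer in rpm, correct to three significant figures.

2420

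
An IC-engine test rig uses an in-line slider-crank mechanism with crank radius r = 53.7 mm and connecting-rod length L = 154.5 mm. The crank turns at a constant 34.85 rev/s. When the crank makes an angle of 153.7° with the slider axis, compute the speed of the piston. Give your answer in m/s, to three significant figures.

3.57

ω = 2π·34.9 = 219 rad/s
For an in-line slider-crank, x = r cosθ + √(L² − r² sin²θ), so v = −rω sinθ·[1 + r cosθ/√(L² − r² sin²θ)].
With r = 0.0537 m, L = 0.1545 m, θ = 153.7°: √(L² − r² sin²θ) = 0.15266 m.
v = −0.0537·219·0.44307·[1 + 0.0537·-0.89649/0.15266] = -3.5669 m/s.
|v| = 3.5669 m/s.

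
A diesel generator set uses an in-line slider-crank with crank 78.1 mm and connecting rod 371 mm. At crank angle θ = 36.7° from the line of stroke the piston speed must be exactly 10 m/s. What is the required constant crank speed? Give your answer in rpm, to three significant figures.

1750

For an in-line slider-crank, |v_piston| = rω|sinθ|·[1 + r cosθ/√(L² − r² sin²θ)].
With r = 0.0781 m, L = 0.371 m, θ = 36.7°: the bracketed kinematic factor |dx/dθ| = 0.054616 m.
ω = v/|dx/dθ| = 10/0.054616 = 183.1 rad/s.
N = 60ω/(2π) = 1748.5 rpm.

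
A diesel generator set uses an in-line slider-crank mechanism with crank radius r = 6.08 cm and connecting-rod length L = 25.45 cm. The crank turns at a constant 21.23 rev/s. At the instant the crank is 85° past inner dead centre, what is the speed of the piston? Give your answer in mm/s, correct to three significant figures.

8250

ω = 2π·21.2 = 133.4 rad/s
For an in-line slider-crank, x = r cosθ + √(L² − r² sin²θ), so v = −rω sinθ·[1 + r cosθ/√(L² − r² sin²θ)].
With r = 0.0608 m, L = 0.2545 m, θ = 85°: √(L² − r² sin²θ) = 0.24719 m.
v = −0.0608·133.4·0.99619·[1 + 0.0608·0.08716/0.24719] = -8.2526 m/s.
|v| = 8.2526 m/s = 8252.6 mm/s.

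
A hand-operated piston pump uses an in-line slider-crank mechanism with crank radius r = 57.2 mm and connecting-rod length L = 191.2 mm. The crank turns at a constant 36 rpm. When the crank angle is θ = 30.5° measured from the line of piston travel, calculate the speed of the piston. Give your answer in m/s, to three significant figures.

ω = 2π·36/60 = 3.77 rad/s
For an in-line slider-crank, x = r cosθ + √(L² − r² sin²θ), so v = −rω sinθ·[1 + r cosθ/√(L² − r² sin²θ)].
With r = 0.0572 m, L = 0.1912 m, θ = 30.5°: √(L² − r² sin²θ) = 0.18898 m.
v = −0.0572·3.77·0.50754·[1 + 0.0572·0.86163/0.18898] = -0.13799 m/s.
|v| = 0.13799 m/s.

0.138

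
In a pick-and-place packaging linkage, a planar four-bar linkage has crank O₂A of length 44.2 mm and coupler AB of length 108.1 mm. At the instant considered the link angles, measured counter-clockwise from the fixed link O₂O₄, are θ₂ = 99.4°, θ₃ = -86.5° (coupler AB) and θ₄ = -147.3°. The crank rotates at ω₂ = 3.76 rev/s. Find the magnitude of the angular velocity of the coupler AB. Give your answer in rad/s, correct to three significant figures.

10.2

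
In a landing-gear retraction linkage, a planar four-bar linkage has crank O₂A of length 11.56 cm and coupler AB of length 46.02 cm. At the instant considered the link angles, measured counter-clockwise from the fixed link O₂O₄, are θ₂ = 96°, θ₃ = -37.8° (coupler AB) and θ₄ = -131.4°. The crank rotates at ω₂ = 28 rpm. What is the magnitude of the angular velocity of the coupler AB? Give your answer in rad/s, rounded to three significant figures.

0.543

ω₂ = 2.932 rad/s (from 28 rpm).
Differentiating the loop-closure r₂e^{iθ₂}+r₃e^{iθ₃}=r₁+r₄e^{iθ₄} gives r₂ω₂e^{iθ₂}+r₃ω₃e^{iθ₃}=r₄ω₄e^{iθ₄}.
Eliminating the other unknown: ω₃ = r₂ω₂ sin(θ₄−θ₂) / [r₃ sin(θ₃−θ₄)].
Numerator sine = +0.73610; denominator sine = +0.99803.
Result = 0.1156·2.932·(+0.73610) / (0.4602·(+0.99803)) = +0.54324 rad/s; magnitude 0.54324 rad/s.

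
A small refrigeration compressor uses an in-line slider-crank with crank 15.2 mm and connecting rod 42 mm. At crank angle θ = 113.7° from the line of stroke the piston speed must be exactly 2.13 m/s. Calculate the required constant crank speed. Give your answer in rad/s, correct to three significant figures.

181

For an in-line slider-crank, |v_piston| = rω|sinθ|·[1 + r cosθ/√(L² − r² sin²θ)].
With r = 0.0152 m, L = 0.042 m, θ = 113.7°: the bracketed kinematic factor |dx/dθ| = 0.011772 m.
ω = v/|dx/dθ| = 2.13/0.011772 = 180.93 rad/s.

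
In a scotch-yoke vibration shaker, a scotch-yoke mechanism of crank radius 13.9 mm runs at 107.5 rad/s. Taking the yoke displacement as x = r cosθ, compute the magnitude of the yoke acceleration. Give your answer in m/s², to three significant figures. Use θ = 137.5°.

ω = 107.5 rad/s
x = r cosθ ⇒ ẍ = −rω² cosθ (ω constant).
|a| = rω²|cosθ| = 0.0139·(107.5)²·|cos 137.5°| = 118.43 m/s².

118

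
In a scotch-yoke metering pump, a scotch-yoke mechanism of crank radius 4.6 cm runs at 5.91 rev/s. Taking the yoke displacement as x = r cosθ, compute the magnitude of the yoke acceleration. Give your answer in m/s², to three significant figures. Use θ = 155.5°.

ω = 37.13 rad/s (from 5.91 rev/s).
x = r cosθ ⇒ ẍ = −rω² cosθ (ω constant).
|a| = rω²|cosθ| = 0.046·(37.13)²·|cos 155.5°| = 57.719 m/s².

57.7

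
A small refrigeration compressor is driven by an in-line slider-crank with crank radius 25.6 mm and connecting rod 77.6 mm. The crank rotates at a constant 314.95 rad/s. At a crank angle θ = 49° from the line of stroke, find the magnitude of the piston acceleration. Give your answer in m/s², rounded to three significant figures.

1570

ω = 314.9 rad/s
x(θ) = r cosθ + √(L² − r² sin²θ); with ω constant, a = ω²·d²x/dθ².
d²x/dθ² = −r cosθ − r²(cos2θ)/√u − r⁴ sin²2θ/(4u^{3/2}),  u = L² − r² sin²θ = 0.00564848 m².
Substituting r = 0.0256 m, L = 0.0776 m, θ = 49°: d²x/dθ² = -0.01583 m.
a = ω²·d²x/dθ² = (314.9)²·(-0.01583) = -1570.2 m/s²;  |a| = 1570.2 m/s².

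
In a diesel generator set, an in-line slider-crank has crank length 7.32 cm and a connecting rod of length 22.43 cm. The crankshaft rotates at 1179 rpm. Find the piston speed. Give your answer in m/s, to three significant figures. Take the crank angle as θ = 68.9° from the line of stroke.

9.47

ω = 2π·1179/60 = 123.5 rad/s
For an in-line slider-crank, x = r cosθ + √(L² − r² sin²θ), so v = −rω sinθ·[1 + r cosθ/√(L² − r² sin²θ)].
With r = 0.0732 m, L = 0.2243 m, θ = 68.9°: √(L² − r² sin²θ) = 0.21365 m.
v = −0.0732·123.5·0.93295·[1 + 0.0732·0.36000/0.21365] = -9.4716 m/s.
|v| = 9.4716 m/s.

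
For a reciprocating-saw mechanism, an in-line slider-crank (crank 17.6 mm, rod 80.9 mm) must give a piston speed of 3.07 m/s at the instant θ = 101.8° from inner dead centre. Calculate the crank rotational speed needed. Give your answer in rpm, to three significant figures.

For an in-line slider-crank, |v_piston| = rω|sinθ|·[1 + r cosθ/√(L² − r² sin²θ)].
With r = 0.0176 m, L = 0.0809 m, θ = 101.8°: the bracketed kinematic factor |dx/dθ| = 0.016444 m.
ω = v/|dx/dθ| = 3.07/0.016444 = 186.7 rad/s.
N = 60ω/(2π) = 1782.8 rpm.

1780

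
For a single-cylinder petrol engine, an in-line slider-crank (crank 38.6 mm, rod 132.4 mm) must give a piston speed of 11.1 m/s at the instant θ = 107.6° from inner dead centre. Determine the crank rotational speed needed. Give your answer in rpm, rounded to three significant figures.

3170

For an in-line slider-crank, |v_piston| = rω|sinθ|·[1 + r cosθ/√(L² − r² sin²θ)].
With r = 0.0386 m, L = 0.1324 m, θ = 107.6°: the bracketed kinematic factor |dx/dθ| = 0.033417 m.
ω = v/|dx/dθ| = 11.1/0.033417 = 332.17 rad/s.
N = 60ω/(2π) = 3172 rpm.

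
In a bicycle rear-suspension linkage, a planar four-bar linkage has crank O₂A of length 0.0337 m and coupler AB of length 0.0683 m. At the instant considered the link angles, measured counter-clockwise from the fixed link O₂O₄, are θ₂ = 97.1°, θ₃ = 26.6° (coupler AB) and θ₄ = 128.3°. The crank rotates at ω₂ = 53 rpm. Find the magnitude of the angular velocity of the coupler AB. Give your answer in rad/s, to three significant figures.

1.45

ω₂ = 5.55 rad/s (from 53 rpm).
Differentiating the loop-closure r₂e^{iθ₂}+r₃e^{iθ₃}=r₁+r₄e^{iθ₄} gives r₂ω₂e^{iθ₂}+r₃ω₃e^{iθ₃}=r₄ω₄e^{iθ₄}.
Eliminating the other unknown: ω₃ = r₂ω₂ sin(θ₄−θ₂) / [r₃ sin(θ₃−θ₄)].
Numerator sine = +0.51803; denominator sine = -0.97922.
Result = 0.0337·5.55·(+0.51803) / (0.0683·(-0.97922)) = -1.4487 rad/s; magnitude 1.4487 rad/s.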